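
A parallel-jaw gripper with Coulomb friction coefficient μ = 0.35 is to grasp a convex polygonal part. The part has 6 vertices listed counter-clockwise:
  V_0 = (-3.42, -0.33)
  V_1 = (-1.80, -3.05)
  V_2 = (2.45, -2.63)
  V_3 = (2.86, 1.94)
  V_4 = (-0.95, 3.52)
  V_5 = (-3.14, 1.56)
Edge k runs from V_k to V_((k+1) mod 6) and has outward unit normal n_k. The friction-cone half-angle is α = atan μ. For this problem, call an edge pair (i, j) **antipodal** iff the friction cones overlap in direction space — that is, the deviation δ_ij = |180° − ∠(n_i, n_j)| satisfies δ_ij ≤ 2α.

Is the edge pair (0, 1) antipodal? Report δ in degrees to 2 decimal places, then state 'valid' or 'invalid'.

δ = 115.13°, invalid

α = atan 0.35 = 19.29°;  2α = 38.58°
edge 0: e_0 = (+1.62, -2.72);  n_0 = (-0.8592, -0.5117)
edge 1: e_1 = (+4.25, +0.42);  n_1 = (+0.0983, -0.9952)
∠(n_0, n_1) = 64.87°
δ = |180° − 64.87°| = 115.13°
115.13° > 2α = 38.58°  →  invalid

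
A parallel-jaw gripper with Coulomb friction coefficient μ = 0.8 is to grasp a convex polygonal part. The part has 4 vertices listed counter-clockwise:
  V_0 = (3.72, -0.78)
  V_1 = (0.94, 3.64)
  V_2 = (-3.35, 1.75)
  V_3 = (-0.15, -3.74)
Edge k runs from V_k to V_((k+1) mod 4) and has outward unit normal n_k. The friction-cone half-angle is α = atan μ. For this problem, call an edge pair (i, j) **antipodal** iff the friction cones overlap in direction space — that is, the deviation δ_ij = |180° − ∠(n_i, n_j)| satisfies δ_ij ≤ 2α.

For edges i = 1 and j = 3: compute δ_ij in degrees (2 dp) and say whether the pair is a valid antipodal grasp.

α = atan 0.8 = 38.66°;  2α = 77.32°
edge 1: e_1 = (-4.29, -1.89);  n_1 = (-0.4032, +0.9151)
edge 3: e_3 = (+3.87, +2.96);  n_3 = (+0.6075, -0.7943)
∠(n_1, n_3) = 166.37°
δ = |180° − 166.37°| = 13.63°
13.63° ≤ 2α = 77.32°  →  valid

δ = 13.63°, valid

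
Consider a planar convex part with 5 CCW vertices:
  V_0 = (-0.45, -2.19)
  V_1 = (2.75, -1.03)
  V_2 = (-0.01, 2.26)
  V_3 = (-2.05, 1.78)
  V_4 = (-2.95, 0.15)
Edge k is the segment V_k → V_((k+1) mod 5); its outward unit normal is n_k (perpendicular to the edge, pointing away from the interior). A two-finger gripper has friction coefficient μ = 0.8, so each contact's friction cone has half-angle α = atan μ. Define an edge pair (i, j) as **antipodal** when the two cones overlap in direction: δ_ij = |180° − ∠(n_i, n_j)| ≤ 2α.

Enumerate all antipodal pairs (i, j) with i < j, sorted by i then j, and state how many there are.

α = atan 0.8 = 38.66°;  2α = 77.32°
n_0 = (+0.3408, -0.9401)
n_1 = (+0.7661, +0.6427)
n_2 = (-0.2290, +0.9734)
n_3 = (-0.8754, +0.4834)
n_4 = (-0.6834, -0.7301)
  (0,1): δ = 69.93°  ✓
  (0,2): δ = 6.69°  ✓
  (0,3): δ = 41.17°  ✓
  (0,4): δ = 116.97°  ·
  (1,2): δ = 116.75°  ·
  (1,3): δ = 68.90°  ✓
  (1,4): δ = 6.90°  ✓
  (2,3): δ = 132.15°  ·
  (2,4): δ = 56.35°  ✓
  (3,4): δ = 104.20°  ·
antipodal pairs: 6

count = 6; pairs: (0,1), (0,2), (0,3), (1,3), (1,4), (2,4)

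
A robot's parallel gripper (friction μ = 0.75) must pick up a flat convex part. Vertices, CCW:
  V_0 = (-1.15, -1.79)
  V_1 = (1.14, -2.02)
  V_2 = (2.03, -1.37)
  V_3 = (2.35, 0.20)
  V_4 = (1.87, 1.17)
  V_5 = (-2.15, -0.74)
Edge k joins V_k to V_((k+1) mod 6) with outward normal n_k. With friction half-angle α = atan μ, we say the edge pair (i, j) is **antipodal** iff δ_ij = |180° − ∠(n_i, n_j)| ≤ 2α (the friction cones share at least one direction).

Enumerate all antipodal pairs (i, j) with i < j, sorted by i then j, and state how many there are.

α = atan 0.75 = 36.87°;  2α = 73.74°
n_0 = (-0.0999, -0.9950)
n_1 = (+0.5898, -0.8076)
n_2 = (+0.9799, -0.1997)
n_3 = (+0.8963, +0.4435)
n_4 = (-0.4291, +0.9032)
n_5 = (-0.7241, -0.6897)
  (0,1): δ = 138.12°  ·
  (0,2): δ = 95.78°  ·
  (0,3): δ = 57.94°  ✓
  (0,4): δ = 31.15°  ✓
  (0,5): δ = 139.34°  ·
  (1,2): δ = 137.66°  ·
  (1,3): δ = 99.81°  ·
  (1,4): δ = 10.73°  ✓
  (1,5): δ = 97.46°  ·
  (2,3): δ = 142.15°  ·
  (2,4): δ = 53.07°  ✓
  (2,5): δ = 55.12°  ✓
  (3,4): δ = 90.91°  ·
  (3,5): δ = 17.27°  ✓
  (4,5): δ = 71.81°  ✓
antipodal pairs: 7

count = 7; pairs: (0,3), (0,4), (1,4), (2,4), (2,5), (3,5), (4,5)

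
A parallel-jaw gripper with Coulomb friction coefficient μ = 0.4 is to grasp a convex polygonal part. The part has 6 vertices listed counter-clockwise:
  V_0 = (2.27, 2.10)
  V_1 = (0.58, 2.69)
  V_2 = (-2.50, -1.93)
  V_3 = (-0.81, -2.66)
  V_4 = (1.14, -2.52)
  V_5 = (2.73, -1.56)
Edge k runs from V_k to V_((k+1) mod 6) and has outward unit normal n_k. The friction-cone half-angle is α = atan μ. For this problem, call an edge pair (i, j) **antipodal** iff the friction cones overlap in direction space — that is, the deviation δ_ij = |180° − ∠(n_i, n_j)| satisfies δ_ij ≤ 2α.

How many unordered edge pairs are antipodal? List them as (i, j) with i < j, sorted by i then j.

α = atan 0.4 = 21.80°;  2α = 43.60°
n_0 = (+0.3296, +0.9441)
n_1 = (-0.8321, +0.5547)
n_2 = (-0.3965, -0.9180)
n_3 = (+0.0716, -0.9974)
n_4 = (+0.5169, -0.8561)
n_5 = (+0.9922, +0.1247)
  (0,1): δ = 104.45°  ·
  (0,2): δ = 4.12°  ✓
  (0,3): δ = 23.35°  ✓
  (0,4): δ = 50.37°  ·
  (0,5): δ = 116.41°  ·
  (1,2): δ = 79.67°  ·
  (1,3): δ = 52.20°  ·
  (1,4): δ = 25.19°  ✓
  (1,5): δ = 40.85°  ✓
  (2,3): δ = 152.53°  ·
  (2,4): δ = 125.52°  ·
  (2,5): δ = 59.47°  ·
  (3,4): δ = 152.98°  ·
  (3,5): δ = 86.94°  ·
  (4,5): δ = 113.96°  ·
antipodal pairs: 4

count = 4; pairs: (0,2), (0,3), (1,4), (1,5)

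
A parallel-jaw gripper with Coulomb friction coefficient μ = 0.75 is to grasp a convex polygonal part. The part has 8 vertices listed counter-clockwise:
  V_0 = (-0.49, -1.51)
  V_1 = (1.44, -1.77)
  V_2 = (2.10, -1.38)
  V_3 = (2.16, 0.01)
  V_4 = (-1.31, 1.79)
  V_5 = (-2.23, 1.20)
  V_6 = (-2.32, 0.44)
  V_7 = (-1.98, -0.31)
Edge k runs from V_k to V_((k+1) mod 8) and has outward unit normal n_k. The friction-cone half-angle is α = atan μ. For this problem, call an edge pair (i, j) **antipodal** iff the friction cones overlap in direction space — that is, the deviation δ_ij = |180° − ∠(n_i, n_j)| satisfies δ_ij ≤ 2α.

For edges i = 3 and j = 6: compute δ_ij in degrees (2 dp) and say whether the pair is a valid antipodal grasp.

α = atan 0.75 = 36.87°;  2α = 73.74°
edge 3: e_3 = (-3.47, +1.78);  n_3 = (+0.4564, +0.8898)
edge 6: e_6 = (+0.34, -0.75);  n_6 = (-0.9108, -0.4129)
∠(n_3, n_6) = 141.54°
δ = |180° − 141.54°| = 38.46°
38.46° ≤ 2α = 73.74°  →  valid

δ = 38.46°, valid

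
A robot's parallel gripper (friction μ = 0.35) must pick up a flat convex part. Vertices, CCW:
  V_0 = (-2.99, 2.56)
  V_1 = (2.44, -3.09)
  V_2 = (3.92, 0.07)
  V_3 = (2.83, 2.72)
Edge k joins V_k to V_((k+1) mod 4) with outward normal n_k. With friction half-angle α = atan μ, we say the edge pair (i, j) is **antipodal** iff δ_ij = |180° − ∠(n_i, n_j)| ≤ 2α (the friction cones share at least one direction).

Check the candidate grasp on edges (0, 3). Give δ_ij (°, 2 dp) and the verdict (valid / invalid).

α = atan 0.35 = 19.29°;  2α = 38.58°
edge 0: e_0 = (+5.43, -5.65);  n_0 = (-0.7210, -0.6929)
edge 3: e_3 = (-5.82, -0.16);  n_3 = (-0.0275, +0.9996)
∠(n_0, n_3) = 132.29°
δ = |180° − 132.29°| = 47.71°
47.71° > 2α = 38.58°  →  invalid

δ = 47.71°, invalid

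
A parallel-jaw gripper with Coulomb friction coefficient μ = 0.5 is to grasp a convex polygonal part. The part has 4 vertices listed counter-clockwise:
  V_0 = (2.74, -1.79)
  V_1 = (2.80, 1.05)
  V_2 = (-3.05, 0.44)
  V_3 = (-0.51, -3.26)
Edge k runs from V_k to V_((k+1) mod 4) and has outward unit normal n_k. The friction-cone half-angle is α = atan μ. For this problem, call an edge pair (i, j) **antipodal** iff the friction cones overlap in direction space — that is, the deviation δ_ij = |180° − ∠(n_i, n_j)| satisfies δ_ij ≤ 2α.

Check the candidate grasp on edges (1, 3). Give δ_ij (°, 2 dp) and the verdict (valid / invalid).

α = atan 0.5 = 26.57°;  2α = 53.13°
edge 1: e_1 = (-5.85, -0.61);  n_1 = (-0.1037, +0.9946)
edge 3: e_3 = (+3.25, +1.47);  n_3 = (+0.4121, -0.9111)
∠(n_1, n_3) = 161.62°
δ = |180° − 161.62°| = 18.38°
18.38° ≤ 2α = 53.13°  →  valid

δ = 18.38°, valid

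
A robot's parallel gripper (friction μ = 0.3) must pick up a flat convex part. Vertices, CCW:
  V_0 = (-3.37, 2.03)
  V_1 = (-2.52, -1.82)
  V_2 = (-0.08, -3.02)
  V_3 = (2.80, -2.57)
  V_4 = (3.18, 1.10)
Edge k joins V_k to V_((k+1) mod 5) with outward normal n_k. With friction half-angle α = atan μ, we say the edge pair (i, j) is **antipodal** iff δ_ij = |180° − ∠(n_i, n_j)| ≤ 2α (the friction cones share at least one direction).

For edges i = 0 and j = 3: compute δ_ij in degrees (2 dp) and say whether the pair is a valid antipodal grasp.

α = atan 0.3 = 16.70°;  2α = 33.40°
edge 0: e_0 = (+0.85, -3.85);  n_0 = (-0.9765, -0.2156)
edge 3: e_3 = (+0.38, +3.67);  n_3 = (+0.9947, -0.1030)
∠(n_0, n_3) = 161.64°
δ = |180° − 161.64°| = 18.36°
18.36° ≤ 2α = 33.40°  →  valid

δ = 18.36°, valid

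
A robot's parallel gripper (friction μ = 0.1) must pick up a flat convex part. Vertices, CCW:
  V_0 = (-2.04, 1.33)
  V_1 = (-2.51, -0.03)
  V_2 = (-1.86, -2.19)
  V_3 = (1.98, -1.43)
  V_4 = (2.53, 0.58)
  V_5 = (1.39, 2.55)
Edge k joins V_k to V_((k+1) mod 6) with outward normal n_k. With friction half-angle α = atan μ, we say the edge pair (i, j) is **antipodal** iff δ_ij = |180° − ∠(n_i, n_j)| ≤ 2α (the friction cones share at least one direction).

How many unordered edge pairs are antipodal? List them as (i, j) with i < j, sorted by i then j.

count = 2; pairs: (0,3), (2,5)

α = atan 0.1 = 5.71°;  2α = 11.42°
n_0 = (-0.9452, +0.3266)
n_1 = (-0.9576, -0.2882)
n_2 = (+0.1942, -0.9810)
n_3 = (+0.9645, -0.2639)
n_4 = (+0.8655, +0.5009)
n_5 = (-0.3351, +0.9422)
  (0,1): δ = 144.19°  ·
  (0,2): δ = 59.74°  ·
  (0,3): δ = 3.76°  ✓
  (0,4): δ = 49.12°  ·
  (0,5): δ = 128.64°  ·
  (1,2): δ = 95.55°  ·
  (1,3): δ = 32.05°  ·
  (1,4): δ = 13.31°  ·
  (1,5): δ = 92.83°  ·
  (2,3): δ = 116.50°  ·
  (2,4): δ = 71.14°  ·
  (2,5): δ = 8.38°  ✓
  (3,4): δ = 134.64°  ·
  (3,5): δ = 55.12°  ·
  (4,5): δ = 100.48°  ·
antipodal pairs: 2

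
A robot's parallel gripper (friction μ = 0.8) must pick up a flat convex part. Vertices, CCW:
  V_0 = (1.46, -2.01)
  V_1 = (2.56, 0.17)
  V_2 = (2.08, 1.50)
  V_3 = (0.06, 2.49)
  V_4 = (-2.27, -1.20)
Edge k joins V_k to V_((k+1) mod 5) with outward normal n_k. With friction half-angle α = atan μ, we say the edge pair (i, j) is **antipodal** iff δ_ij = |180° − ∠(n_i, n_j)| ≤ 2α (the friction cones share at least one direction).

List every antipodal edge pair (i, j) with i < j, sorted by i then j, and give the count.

α = atan 0.8 = 38.66°;  2α = 77.32°
n_0 = (+0.8928, -0.4505)
n_1 = (+0.9406, +0.3395)
n_2 = (+0.4401, +0.8980)
n_3 = (-0.8455, +0.5339)
n_4 = (-0.2122, -0.9772)
  (0,1): δ = 133.38°  ·
  (0,2): δ = 89.33°  ·
  (0,3): δ = 5.49°  ✓
  (0,4): δ = 104.52°  ·
  (1,2): δ = 135.95°  ·
  (1,3): δ = 52.11°  ✓
  (1,4): δ = 57.90°  ✓
  (2,3): δ = 96.16°  ·
  (2,4): δ = 13.86°  ✓
  (3,4): δ = 69.98°  ✓
antipodal pairs: 5

count = 5; pairs: (0,3), (1,3), (1,4), (2,4), (3,4)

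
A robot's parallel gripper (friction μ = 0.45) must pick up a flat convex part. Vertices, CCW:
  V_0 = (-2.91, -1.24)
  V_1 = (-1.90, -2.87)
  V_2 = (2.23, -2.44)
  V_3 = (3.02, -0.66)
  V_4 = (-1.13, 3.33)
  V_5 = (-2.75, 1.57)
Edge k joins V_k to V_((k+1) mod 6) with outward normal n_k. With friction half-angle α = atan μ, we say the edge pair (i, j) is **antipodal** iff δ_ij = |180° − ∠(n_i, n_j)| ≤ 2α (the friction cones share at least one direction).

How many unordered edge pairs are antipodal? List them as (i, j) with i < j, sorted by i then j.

count = 4; pairs: (0,3), (1,4), (2,4), (2,5)

α = atan 0.45 = 24.23°;  2α = 48.46°
n_0 = (-0.8500, -0.5267)
n_1 = (+0.1036, -0.9946)
n_2 = (+0.9140, -0.4057)
n_3 = (+0.6931, +0.7209)
n_4 = (-0.7358, +0.6772)
n_5 = (-0.9984, +0.0568)
  (0,1): δ = 115.84°  ·
  (0,2): δ = 55.72°  ·
  (0,3): δ = 14.34°  ✓
  (0,4): δ = 105.59°  ·
  (0,5): δ = 144.96°  ·
  (1,2): δ = 119.88°  ·
  (1,3): δ = 49.82°  ·
  (1,4): δ = 41.43°  ✓
  (1,5): δ = 80.80°  ·
  (2,3): δ = 109.94°  ·
  (2,4): δ = 18.70°  ✓
  (2,5): δ = 20.67°  ✓
  (3,4): δ = 88.75°  ·
  (3,5): δ = 49.38°  ·
  (4,5): δ = 140.63°  ·
antipodal pairs: 4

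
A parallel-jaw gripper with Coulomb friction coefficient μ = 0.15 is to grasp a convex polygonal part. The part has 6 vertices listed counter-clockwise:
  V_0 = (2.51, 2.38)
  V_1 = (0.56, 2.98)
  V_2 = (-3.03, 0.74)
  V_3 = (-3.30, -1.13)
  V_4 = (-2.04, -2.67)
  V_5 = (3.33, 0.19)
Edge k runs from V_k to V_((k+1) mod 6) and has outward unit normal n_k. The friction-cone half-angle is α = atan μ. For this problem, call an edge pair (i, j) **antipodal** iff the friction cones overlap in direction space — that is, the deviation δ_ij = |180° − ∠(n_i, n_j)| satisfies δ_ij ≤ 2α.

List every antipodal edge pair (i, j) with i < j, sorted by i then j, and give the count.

count = 1; pairs: (1,4)

α = atan 0.15 = 8.53°;  2α = 17.06°
n_0 = (+0.2941, +0.9558)
n_1 = (-0.5294, +0.8484)
n_2 = (-0.9897, +0.1429)
n_3 = (-0.7740, -0.6332)
n_4 = (+0.4701, -0.8826)
n_5 = (+0.9365, +0.3507)
  (0,1): δ = 130.93°  ·
  (0,2): δ = 81.11°  ·
  (0,3): δ = 33.61°  ·
  (0,4): δ = 45.14°  ·
  (0,5): δ = 127.63°  ·
  (1,2): δ = 130.18°  ·
  (1,3): δ = 82.67°  ·
  (1,4): δ = 3.92°  ✓
  (1,5): δ = 78.57°  ·
  (2,3): δ = 132.49°  ·
  (2,4): δ = 53.74°  ·
  (2,5): δ = 28.74°  ·
  (3,4): δ = 101.25°  ·
  (3,5): δ = 18.76°  ·
  (4,5): δ = 97.51°  ·
antipodal pairs: 1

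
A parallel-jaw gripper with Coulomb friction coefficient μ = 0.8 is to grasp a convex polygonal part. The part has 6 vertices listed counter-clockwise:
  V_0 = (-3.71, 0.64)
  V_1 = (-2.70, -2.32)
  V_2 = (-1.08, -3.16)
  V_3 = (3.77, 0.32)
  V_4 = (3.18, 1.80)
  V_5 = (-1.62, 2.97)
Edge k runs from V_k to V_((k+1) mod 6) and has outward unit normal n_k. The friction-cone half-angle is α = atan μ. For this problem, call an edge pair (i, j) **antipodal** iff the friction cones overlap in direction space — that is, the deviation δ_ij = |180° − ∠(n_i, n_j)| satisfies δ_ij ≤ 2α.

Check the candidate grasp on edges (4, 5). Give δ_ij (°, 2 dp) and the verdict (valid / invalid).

δ = 118.19°, invalid

α = atan 0.8 = 38.66°;  2α = 77.32°
edge 4: e_4 = (-4.80, +1.17);  n_4 = (+0.2368, +0.9716)
edge 5: e_5 = (-2.09, -2.33);  n_5 = (-0.7444, +0.6677)
∠(n_4, n_5) = 61.81°
δ = |180° − 61.81°| = 118.19°
118.19° > 2α = 77.32°  →  invalid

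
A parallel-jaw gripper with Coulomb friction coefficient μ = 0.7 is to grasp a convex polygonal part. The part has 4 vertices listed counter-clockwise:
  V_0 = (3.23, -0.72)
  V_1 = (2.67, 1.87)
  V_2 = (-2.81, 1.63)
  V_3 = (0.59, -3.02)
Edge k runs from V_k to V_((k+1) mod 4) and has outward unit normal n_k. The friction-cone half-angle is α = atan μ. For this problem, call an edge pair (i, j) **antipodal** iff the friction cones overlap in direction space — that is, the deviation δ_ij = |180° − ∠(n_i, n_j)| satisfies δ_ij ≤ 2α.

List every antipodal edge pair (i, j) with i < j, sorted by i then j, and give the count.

count = 3; pairs: (0,2), (1,2), (1,3)

α = atan 0.7 = 34.99°;  2α = 69.98°
n_0 = (+0.9774, +0.2113)
n_1 = (-0.0438, +0.9990)
n_2 = (-0.8072, -0.5902)
n_3 = (+0.6569, -0.7540)
  (0,1): δ = 99.69°  ·
  (0,2): δ = 23.97°  ✓
  (0,3): δ = 118.86°  ·
  (1,2): δ = 56.33°  ✓
  (1,3): δ = 38.56°  ✓
  (2,3): δ = 85.11°  ·
antipodal pairs: 3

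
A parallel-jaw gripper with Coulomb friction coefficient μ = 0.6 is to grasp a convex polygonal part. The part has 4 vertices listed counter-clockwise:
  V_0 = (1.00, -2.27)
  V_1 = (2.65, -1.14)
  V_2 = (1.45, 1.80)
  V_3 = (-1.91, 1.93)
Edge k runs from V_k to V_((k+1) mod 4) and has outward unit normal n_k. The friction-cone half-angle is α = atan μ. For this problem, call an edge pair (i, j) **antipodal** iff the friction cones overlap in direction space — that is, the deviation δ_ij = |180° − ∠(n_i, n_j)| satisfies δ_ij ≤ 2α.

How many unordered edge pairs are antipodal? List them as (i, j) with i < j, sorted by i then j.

count = 3; pairs: (0,2), (1,3), (2,3)

α = atan 0.6 = 30.96°;  2α = 61.93°
n_0 = (+0.5650, -0.8251)
n_1 = (+0.9258, +0.3779)
n_2 = (+0.0387, +0.9993)
n_3 = (-0.8220, -0.5695)
  (0,1): δ = 102.20°  ·
  (0,2): δ = 36.62°  ✓
  (0,3): δ = 90.31°  ·
  (1,2): δ = 114.42°  ·
  (1,3): δ = 12.51°  ✓
  (2,3): δ = 53.07°  ✓
antipodal pairs: 3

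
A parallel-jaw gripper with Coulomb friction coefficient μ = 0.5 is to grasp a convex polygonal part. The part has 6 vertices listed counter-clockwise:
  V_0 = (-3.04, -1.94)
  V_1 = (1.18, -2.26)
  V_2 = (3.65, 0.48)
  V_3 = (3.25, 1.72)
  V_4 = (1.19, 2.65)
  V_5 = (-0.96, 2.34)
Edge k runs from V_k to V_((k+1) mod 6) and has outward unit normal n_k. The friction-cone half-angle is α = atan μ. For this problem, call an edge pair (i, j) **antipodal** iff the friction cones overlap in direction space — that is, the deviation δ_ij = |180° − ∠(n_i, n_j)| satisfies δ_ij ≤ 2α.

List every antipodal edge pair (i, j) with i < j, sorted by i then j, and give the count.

α = atan 0.5 = 26.57°;  2α = 53.13°
n_0 = (-0.0756, -0.9971)
n_1 = (+0.7428, -0.6696)
n_2 = (+0.9517, +0.3070)
n_3 = (+0.4115, +0.9114)
n_4 = (-0.1427, +0.9898)
n_5 = (-0.8994, +0.4371)
  (0,1): δ = 127.70°  ·
  (0,2): δ = 67.78°  ·
  (0,3): δ = 19.96°  ✓
  (0,4): δ = 12.54°  ✓
  (0,5): δ = 68.42°  ·
  (1,2): δ = 120.09°  ·
  (1,3): δ = 72.26°  ·
  (1,4): δ = 39.76°  ✓
  (1,5): δ = 16.11°  ✓
  (2,3): δ = 132.18°  ·
  (2,4): δ = 99.67°  ·
  (2,5): δ = 43.80°  ✓
  (3,4): δ = 147.50°  ·
  (3,5): δ = 91.62°  ·
  (4,5): δ = 124.12°  ·
antipodal pairs: 5

count = 5; pairs: (0,3), (0,4), (1,4), (1,5), (2,5)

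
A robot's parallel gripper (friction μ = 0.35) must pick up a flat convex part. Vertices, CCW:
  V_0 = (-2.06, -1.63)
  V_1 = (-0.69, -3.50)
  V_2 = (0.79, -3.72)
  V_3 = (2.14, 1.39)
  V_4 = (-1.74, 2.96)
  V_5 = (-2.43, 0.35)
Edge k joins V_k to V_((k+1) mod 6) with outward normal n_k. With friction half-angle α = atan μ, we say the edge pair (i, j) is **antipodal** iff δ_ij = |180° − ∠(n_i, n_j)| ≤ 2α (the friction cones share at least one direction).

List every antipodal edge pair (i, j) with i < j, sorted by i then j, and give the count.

α = atan 0.35 = 19.29°;  2α = 38.58°
n_0 = (-0.8067, -0.5910)
n_1 = (-0.1470, -0.9891)
n_2 = (+0.9668, -0.2554)
n_3 = (+0.3751, +0.9270)
n_4 = (-0.9668, +0.2556)
n_5 = (-0.9830, -0.1837)
  (0,1): δ = 134.68°  ·
  (0,2): δ = 51.03°  ·
  (0,3): δ = 31.74°  ✓
  (0,4): δ = 128.96°  ·
  (0,5): δ = 154.36°  ·
  (1,2): δ = 96.34°  ·
  (1,3): δ = 13.58°  ✓
  (1,4): δ = 83.65°  ·
  (1,5): δ = 109.04°  ·
  (2,3): δ = 97.23°  ·
  (2,4): δ = 0.01°  ✓
  (2,5): δ = 25.38°  ✓
  (3,4): δ = 82.78°  ·
  (3,5): δ = 57.39°  ·
  (4,5): δ = 154.61°  ·
antipodal pairs: 4

count = 4; pairs: (0,3), (1,3), (2,4), (2,5)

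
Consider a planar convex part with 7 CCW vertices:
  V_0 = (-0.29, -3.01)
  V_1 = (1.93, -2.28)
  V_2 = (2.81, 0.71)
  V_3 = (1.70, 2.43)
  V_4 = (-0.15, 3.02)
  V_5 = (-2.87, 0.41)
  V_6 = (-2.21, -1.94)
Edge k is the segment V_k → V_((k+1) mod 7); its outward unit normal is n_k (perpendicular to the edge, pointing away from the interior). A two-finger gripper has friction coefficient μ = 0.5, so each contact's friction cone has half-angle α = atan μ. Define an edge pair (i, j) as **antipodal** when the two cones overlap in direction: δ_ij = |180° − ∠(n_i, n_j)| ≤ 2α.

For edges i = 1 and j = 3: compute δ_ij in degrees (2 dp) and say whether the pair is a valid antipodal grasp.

δ = 91.29°, invalid

α = atan 0.5 = 26.57°;  2α = 53.13°
edge 1: e_1 = (+0.88, +2.99);  n_1 = (+0.9593, -0.2823)
edge 3: e_3 = (-1.85, +0.59);  n_3 = (+0.3038, +0.9527)
∠(n_1, n_3) = 88.71°
δ = |180° − 88.71°| = 91.29°
91.29° > 2α = 53.13°  →  invalid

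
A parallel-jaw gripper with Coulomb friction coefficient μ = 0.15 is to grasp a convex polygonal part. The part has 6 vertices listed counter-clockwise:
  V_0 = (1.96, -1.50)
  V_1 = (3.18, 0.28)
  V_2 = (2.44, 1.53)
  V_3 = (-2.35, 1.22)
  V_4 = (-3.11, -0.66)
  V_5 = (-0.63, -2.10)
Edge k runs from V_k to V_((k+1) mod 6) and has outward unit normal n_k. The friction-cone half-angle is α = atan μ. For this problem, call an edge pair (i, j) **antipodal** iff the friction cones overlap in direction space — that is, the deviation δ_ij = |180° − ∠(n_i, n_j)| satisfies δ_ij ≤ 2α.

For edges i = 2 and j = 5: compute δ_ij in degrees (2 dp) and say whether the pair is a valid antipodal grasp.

δ = 9.34°, valid

α = atan 0.15 = 8.53°;  2α = 17.06°
edge 2: e_2 = (-4.79, -0.31);  n_2 = (-0.0646, +0.9979)
edge 5: e_5 = (+2.59, +0.60);  n_5 = (+0.2257, -0.9742)
∠(n_2, n_5) = 170.66°
δ = |180° − 170.66°| = 9.34°
9.34° ≤ 2α = 17.06°  →  valid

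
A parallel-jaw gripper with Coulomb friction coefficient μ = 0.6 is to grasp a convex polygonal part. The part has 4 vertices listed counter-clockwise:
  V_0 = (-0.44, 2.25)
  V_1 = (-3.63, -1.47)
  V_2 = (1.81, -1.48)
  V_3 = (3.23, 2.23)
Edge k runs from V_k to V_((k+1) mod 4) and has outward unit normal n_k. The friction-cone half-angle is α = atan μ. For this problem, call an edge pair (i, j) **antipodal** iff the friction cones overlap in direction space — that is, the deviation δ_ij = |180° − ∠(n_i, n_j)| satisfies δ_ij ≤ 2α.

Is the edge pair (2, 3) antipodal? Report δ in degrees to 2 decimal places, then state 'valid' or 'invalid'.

α = atan 0.6 = 30.96°;  2α = 61.93°
edge 2: e_2 = (+1.42, +3.71);  n_2 = (+0.9339, -0.3575)
edge 3: e_3 = (-3.67, +0.02);  n_3 = (+0.0054, +1.0000)
∠(n_2, n_3) = 110.63°
δ = |180° − 110.63°| = 69.37°
69.37° > 2α = 61.93°  →  invalid

δ = 69.37°, invalid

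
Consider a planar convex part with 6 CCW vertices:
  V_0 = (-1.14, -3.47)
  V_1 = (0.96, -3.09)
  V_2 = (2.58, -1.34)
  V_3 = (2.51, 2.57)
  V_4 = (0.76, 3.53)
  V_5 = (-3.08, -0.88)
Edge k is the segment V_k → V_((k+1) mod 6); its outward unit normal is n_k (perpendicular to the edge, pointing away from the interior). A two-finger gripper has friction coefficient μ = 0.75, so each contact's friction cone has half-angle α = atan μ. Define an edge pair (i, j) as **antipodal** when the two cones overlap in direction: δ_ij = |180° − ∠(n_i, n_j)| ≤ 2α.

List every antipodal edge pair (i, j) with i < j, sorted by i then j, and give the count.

α = atan 0.75 = 36.87°;  2α = 73.74°
n_0 = (+0.1781, -0.9840)
n_1 = (+0.7338, -0.6793)
n_2 = (+0.9998, +0.0179)
n_3 = (+0.4810, +0.8767)
n_4 = (-0.7542, +0.6567)
n_5 = (-0.8004, -0.5995)
  (0,1): δ = 143.05°  ·
  (0,2): δ = 99.23°  ·
  (0,3): δ = 39.00°  ✓
  (0,4): δ = 38.70°  ✓
  (0,5): δ = 116.58°  ·
  (1,2): δ = 136.18°  ·
  (1,3): δ = 75.96°  ·
  (1,4): δ = 1.74°  ✓
  (1,5): δ = 79.63°  ·
  (2,3): δ = 119.77°  ·
  (2,4): δ = 42.07°  ✓
  (2,5): δ = 35.81°  ✓
  (3,4): δ = 102.30°  ·
  (3,5): δ = 24.42°  ✓
  (4,5): δ = 102.12°  ·
antipodal pairs: 6

count = 6; pairs: (0,3), (0,4), (1,4), (2,4), (2,5), (3,5)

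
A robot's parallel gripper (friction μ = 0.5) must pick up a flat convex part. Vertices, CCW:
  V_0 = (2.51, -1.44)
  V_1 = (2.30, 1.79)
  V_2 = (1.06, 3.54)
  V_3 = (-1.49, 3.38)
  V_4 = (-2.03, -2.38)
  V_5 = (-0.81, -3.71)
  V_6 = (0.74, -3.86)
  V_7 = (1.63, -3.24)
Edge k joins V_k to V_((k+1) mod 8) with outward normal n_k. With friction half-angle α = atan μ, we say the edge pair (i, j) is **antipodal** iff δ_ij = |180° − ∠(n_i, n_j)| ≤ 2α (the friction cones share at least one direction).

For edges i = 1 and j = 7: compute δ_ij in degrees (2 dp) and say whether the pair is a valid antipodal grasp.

δ = 118.63°, invalid

α = atan 0.5 = 26.57°;  2α = 53.13°
edge 1: e_1 = (-1.24, +1.75);  n_1 = (+0.8159, +0.5781)
edge 7: e_7 = (+0.88, +1.80);  n_7 = (+0.8984, -0.4392)
∠(n_1, n_7) = 61.37°
δ = |180° − 61.37°| = 118.63°
118.63° > 2α = 53.13°  →  invalid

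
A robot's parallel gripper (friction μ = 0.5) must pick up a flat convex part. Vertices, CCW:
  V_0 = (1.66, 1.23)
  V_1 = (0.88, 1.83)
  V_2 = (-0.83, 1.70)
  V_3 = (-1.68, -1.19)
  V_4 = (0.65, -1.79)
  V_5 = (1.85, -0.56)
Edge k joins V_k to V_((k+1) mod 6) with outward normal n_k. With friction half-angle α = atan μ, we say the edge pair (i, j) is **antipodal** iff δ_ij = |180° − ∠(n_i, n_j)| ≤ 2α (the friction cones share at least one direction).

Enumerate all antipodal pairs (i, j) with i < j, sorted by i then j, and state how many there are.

α = atan 0.5 = 26.57°;  2α = 53.13°
n_0 = (+0.6097, +0.7926)
n_1 = (-0.0758, +0.9971)
n_2 = (-0.9594, +0.2822)
n_3 = (-0.2494, -0.9684)
n_4 = (+0.7158, -0.6983)
n_5 = (+0.9944, +0.1056)
  (0,1): δ = 138.08°  ·
  (0,2): δ = 68.82°  ·
  (0,3): δ = 23.13°  ✓
  (0,4): δ = 83.28°  ·
  (0,5): δ = 133.63°  ·
  (1,2): δ = 110.74°  ·
  (1,3): δ = 18.79°  ✓
  (1,4): δ = 41.36°  ✓
  (1,5): δ = 91.71°  ·
  (2,3): δ = 88.05°  ·
  (2,4): δ = 27.90°  ✓
  (2,5): δ = 22.45°  ✓
  (3,4): δ = 119.85°  ·
  (3,5): δ = 69.50°  ·
  (4,5): δ = 129.65°  ·
antipodal pairs: 5

count = 5; pairs: (0,3), (1,3), (1,4), (2,4), (2,5)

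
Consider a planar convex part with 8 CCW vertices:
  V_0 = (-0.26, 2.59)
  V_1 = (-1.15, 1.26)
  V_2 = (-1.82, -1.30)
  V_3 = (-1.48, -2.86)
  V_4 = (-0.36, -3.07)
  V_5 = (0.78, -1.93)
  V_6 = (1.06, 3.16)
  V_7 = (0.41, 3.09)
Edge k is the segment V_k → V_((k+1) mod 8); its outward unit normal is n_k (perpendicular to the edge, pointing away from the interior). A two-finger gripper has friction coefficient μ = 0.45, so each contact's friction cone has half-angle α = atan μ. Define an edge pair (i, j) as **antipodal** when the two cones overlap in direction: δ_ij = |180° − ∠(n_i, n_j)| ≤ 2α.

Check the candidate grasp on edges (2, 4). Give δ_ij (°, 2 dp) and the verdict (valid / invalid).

δ = 57.30°, invalid

α = atan 0.45 = 24.23°;  2α = 48.46°
edge 2: e_2 = (+0.34, -1.56);  n_2 = (-0.9771, -0.2129)
edge 4: e_4 = (+1.14, +1.14);  n_4 = (+0.7071, -0.7071)
∠(n_2, n_4) = 122.70°
δ = |180° − 122.70°| = 57.30°
57.30° > 2α = 48.46°  →  invalid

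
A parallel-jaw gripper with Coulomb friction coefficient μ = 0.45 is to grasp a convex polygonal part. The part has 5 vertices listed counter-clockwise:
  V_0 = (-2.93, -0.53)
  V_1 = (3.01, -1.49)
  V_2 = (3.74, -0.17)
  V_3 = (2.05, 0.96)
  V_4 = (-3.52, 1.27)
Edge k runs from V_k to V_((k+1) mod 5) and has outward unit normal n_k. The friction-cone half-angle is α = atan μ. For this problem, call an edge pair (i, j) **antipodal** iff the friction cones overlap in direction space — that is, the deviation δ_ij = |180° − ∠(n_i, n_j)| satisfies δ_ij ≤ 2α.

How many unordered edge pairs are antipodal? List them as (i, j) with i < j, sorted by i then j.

count = 4; pairs: (0,2), (0,3), (1,4), (2,4)

α = atan 0.45 = 24.23°;  2α = 48.46°
n_0 = (-0.1595, -0.9872)
n_1 = (+0.8751, -0.4840)
n_2 = (+0.5558, +0.8313)
n_3 = (+0.0556, +0.9985)
n_4 = (-0.9503, -0.3115)
  (0,1): δ = 109.76°  ·
  (0,2): δ = 24.59°  ✓
  (0,3): δ = 6.00°  ✓
  (0,4): δ = 117.33°  ·
  (1,2): δ = 94.82°  ·
  (1,3): δ = 64.24°  ·
  (1,4): δ = 47.09°  ✓
  (2,3): δ = 149.42°  ·
  (2,4): δ = 38.08°  ✓
  (3,4): δ = 68.67°  ·
antipodal pairs: 4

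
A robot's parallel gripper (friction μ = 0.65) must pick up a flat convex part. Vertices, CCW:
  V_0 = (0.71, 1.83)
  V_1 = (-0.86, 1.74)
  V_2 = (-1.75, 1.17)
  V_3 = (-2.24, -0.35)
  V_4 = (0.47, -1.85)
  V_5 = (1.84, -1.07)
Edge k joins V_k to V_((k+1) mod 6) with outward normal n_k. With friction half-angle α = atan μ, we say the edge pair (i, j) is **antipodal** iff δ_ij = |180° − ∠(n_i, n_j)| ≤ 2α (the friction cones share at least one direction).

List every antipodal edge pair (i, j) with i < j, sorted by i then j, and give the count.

count = 7; pairs: (0,3), (0,4), (1,3), (1,4), (2,4), (2,5), (3,5)

α = atan 0.65 = 33.02°;  2α = 66.05°
n_0 = (-0.0572, +0.9984)
n_1 = (-0.5393, +0.8421)
n_2 = (-0.9518, +0.3068)
n_3 = (-0.4843, -0.8749)
n_4 = (+0.4948, -0.8690)
n_5 = (+0.9318, +0.3631)
  (0,1): δ = 150.64°  ·
  (0,2): δ = 111.15°  ·
  (0,3): δ = 32.25°  ✓
  (0,4): δ = 26.37°  ✓
  (0,5): δ = 108.01°  ·
  (1,2): δ = 140.51°  ·
  (1,3): δ = 61.60°  ✓
  (1,4): δ = 2.98°  ✓
  (1,5): δ = 78.65°  ·
  (2,3): δ = 101.10°  ·
  (2,4): δ = 42.48°  ✓
  (2,5): δ = 39.16°  ✓
  (3,4): δ = 121.38°  ·
  (3,5): δ = 39.75°  ✓
  (4,5): δ = 98.37°  ·
antipodal pairs: 7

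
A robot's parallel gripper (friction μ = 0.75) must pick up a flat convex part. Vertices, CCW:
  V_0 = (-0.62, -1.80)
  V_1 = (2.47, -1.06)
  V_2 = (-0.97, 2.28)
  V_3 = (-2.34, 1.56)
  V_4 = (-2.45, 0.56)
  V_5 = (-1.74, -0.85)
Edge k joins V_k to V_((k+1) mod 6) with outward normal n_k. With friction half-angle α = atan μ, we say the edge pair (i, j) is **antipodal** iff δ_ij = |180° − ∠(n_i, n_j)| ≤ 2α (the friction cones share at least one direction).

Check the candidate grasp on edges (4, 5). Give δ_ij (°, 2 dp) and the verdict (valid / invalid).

δ = 157.03°, invalid

α = atan 0.75 = 36.87°;  2α = 73.74°
edge 4: e_4 = (+0.71, -1.41);  n_4 = (-0.8932, -0.4497)
edge 5: e_5 = (+1.12, -0.95);  n_5 = (-0.6469, -0.7626)
∠(n_4, n_5) = 22.97°
δ = |180° − 22.97°| = 157.03°
157.03° > 2α = 73.74°  →  invalid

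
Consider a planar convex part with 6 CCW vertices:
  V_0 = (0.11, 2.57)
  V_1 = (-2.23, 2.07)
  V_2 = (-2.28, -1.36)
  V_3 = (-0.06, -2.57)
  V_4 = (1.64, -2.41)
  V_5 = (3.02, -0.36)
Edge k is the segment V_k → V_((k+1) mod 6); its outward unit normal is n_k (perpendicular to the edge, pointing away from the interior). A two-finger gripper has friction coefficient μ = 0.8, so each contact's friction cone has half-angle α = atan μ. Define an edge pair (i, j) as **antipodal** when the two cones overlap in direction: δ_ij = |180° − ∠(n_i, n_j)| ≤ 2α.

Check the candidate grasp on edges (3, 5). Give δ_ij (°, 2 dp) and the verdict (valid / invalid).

δ = 50.57°, valid

α = atan 0.8 = 38.66°;  2α = 77.32°
edge 3: e_3 = (+1.70, +0.16);  n_3 = (+0.0937, -0.9956)
edge 5: e_5 = (-2.91, +2.93);  n_5 = (+0.7095, +0.7047)
∠(n_3, n_5) = 129.43°
δ = |180° − 129.43°| = 50.57°
50.57° ≤ 2α = 77.32°  →  valid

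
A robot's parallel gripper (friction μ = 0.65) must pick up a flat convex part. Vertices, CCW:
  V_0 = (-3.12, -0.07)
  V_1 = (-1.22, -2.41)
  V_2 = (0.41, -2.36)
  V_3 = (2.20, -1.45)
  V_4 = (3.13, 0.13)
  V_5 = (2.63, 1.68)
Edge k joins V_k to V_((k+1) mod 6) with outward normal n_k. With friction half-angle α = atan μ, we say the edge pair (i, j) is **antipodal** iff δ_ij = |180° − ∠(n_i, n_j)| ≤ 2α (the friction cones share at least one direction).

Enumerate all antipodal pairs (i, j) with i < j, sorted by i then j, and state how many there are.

α = atan 0.65 = 33.02°;  2α = 66.05°
n_0 = (-0.7763, -0.6303)
n_1 = (+0.0307, -0.9995)
n_2 = (+0.4532, -0.8914)
n_3 = (+0.8618, -0.5073)
n_4 = (+0.9517, +0.3070)
n_5 = (-0.2912, +0.9567)
  (0,1): δ = 127.32°  ·
  (0,2): δ = 102.13°  ·
  (0,3): δ = 69.56°  ·
  (0,4): δ = 21.20°  ✓
  (0,5): δ = 67.85°  ·
  (1,2): δ = 154.81°  ·
  (1,3): δ = 122.24°  ·
  (1,4): δ = 73.88°  ·
  (1,5): δ = 15.17°  ✓
  (2,3): δ = 147.43°  ·
  (2,4): δ = 99.07°  ·
  (2,5): δ = 10.02°  ✓
  (3,4): δ = 131.64°  ·
  (3,5): δ = 42.59°  ✓
  (4,5): δ = 90.95°  ·
antipodal pairs: 4

count = 4; pairs: (0,4), (1,5), (2,5), (3,5)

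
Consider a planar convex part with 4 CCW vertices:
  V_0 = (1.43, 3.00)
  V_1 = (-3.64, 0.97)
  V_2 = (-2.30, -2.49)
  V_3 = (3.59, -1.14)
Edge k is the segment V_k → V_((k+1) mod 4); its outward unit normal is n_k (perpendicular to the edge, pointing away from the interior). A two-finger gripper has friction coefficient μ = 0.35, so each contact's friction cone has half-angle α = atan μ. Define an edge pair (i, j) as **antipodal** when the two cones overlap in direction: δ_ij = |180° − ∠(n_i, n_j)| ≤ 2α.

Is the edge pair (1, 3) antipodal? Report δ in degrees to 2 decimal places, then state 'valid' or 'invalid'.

α = atan 0.35 = 19.29°;  2α = 38.58°
edge 1: e_1 = (+1.34, -3.46);  n_1 = (-0.9325, -0.3611)
edge 3: e_3 = (-2.16, +4.14);  n_3 = (+0.8866, +0.4626)
∠(n_1, n_3) = 173.62°
δ = |180° − 173.62°| = 6.38°
6.38° ≤ 2α = 38.58°  →  valid

δ = 6.38°, valid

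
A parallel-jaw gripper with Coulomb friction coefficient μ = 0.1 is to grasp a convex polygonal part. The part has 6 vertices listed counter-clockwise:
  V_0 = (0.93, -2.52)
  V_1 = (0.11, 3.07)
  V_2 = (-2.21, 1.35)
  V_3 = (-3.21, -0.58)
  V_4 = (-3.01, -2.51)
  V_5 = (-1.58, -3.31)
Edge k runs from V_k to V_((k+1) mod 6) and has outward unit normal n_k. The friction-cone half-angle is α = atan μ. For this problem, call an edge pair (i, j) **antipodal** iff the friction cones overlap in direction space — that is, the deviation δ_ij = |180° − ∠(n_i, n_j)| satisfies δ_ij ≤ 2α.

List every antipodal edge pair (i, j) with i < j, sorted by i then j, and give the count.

α = atan 0.1 = 5.71°;  2α = 11.42°
n_0 = (+0.9894, +0.1451)
n_1 = (-0.5956, +0.8033)
n_2 = (-0.8879, +0.4600)
n_3 = (-0.9947, -0.1031)
n_4 = (-0.4882, -0.8727)
n_5 = (+0.3002, -0.9539)
  (0,1): δ = 61.79°  ·
  (0,2): δ = 35.74°  ·
  (0,3): δ = 2.43°  ✓
  (0,4): δ = 52.43°  ·
  (0,5): δ = 99.13°  ·
  (1,2): δ = 153.94°  ·
  (1,3): δ = 120.64°  ·
  (1,4): δ = 65.78°  ·
  (1,5): δ = 19.08°  ·
  (2,3): δ = 146.69°  ·
  (2,4): δ = 91.83°  ·
  (2,5): δ = 45.14°  ·
  (3,4): δ = 125.14°  ·
  (3,5): δ = 78.45°  ·
  (4,5): δ = 133.30°  ·
antipodal pairs: 1

count = 1; pairs: (0,3)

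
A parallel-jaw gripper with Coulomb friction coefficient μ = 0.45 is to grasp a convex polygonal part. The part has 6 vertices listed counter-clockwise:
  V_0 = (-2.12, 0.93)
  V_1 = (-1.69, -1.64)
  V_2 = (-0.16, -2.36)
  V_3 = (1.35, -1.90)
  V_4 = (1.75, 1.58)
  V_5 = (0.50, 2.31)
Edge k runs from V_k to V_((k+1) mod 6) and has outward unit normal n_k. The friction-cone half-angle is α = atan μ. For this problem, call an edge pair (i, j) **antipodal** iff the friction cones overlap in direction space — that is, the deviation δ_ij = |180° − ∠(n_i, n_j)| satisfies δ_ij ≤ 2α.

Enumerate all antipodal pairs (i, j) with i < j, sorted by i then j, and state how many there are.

count = 4; pairs: (0,3), (1,4), (2,4), (2,5)

α = atan 0.45 = 24.23°;  2α = 48.46°
n_0 = (-0.9863, -0.1650)
n_1 = (-0.4258, -0.9048)
n_2 = (+0.2914, -0.9566)
n_3 = (+0.9935, -0.1142)
n_4 = (+0.5043, +0.8635)
n_5 = (-0.4660, +0.8848)
  (0,1): δ = 124.70°  ·
  (0,2): δ = 82.56°  ·
  (0,3): δ = 16.06°  ✓
  (0,4): δ = 50.22°  ·
  (0,5): δ = 108.28°  ·
  (1,2): δ = 137.86°  ·
  (1,3): δ = 71.36°  ·
  (1,4): δ = 5.08°  ✓
  (1,5): δ = 52.98°  ·
  (2,3): δ = 113.50°  ·
  (2,4): δ = 47.23°  ✓
  (2,5): δ = 10.83°  ✓
  (3,4): δ = 113.73°  ·
  (3,5): δ = 55.67°  ·
  (4,5): δ = 121.94°  ·
antipodal pairs: 4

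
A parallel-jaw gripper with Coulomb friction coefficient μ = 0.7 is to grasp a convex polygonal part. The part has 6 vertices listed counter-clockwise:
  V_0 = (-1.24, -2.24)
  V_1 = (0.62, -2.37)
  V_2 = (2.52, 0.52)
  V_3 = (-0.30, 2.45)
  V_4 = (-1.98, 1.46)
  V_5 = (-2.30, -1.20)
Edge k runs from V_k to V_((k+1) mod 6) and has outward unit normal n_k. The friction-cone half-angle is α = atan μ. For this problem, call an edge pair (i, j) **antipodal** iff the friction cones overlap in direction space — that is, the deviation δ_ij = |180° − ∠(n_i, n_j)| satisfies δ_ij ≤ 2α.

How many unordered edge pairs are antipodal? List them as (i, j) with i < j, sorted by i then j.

count = 6; pairs: (0,2), (0,3), (1,3), (1,4), (2,4), (2,5)

α = atan 0.7 = 34.99°;  2α = 69.98°
n_0 = (-0.0697, -0.9976)
n_1 = (+0.8356, -0.5494)
n_2 = (+0.5648, +0.8252)
n_3 = (-0.5077, +0.8615)
n_4 = (-0.9928, +0.1194)
n_5 = (-0.7003, -0.7138)
  (0,1): δ = 119.32°  ·
  (0,2): δ = 30.39°  ✓
  (0,3): δ = 34.51°  ✓
  (0,4): δ = 87.14°  ·
  (0,5): δ = 139.54°  ·
  (1,2): δ = 91.07°  ·
  (1,3): δ = 26.17°  ✓
  (1,4): δ = 26.46°  ✓
  (1,5): δ = 78.87°  ·
  (2,3): δ = 115.10°  ·
  (2,4): δ = 62.47°  ✓
  (2,5): δ = 10.07°  ✓
  (3,4): δ = 127.37°  ·
  (3,5): δ = 74.96°  ·
  (4,5): δ = 127.59°  ·
antipodal pairs: 6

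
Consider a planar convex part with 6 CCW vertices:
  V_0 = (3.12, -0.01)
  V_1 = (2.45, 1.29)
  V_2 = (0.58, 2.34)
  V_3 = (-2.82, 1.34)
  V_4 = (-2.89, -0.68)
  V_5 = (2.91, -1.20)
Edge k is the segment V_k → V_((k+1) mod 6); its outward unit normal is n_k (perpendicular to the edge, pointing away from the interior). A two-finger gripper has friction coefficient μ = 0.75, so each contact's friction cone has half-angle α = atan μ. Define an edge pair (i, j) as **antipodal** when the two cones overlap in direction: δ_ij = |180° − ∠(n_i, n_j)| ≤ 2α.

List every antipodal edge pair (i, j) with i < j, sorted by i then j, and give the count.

count = 7; pairs: (0,3), (0,4), (1,3), (1,4), (2,4), (2,5), (3,5)

α = atan 0.75 = 36.87°;  2α = 73.74°
n_0 = (+0.8889, +0.4581)
n_1 = (+0.4896, +0.8719)
n_2 = (-0.2822, +0.9594)
n_3 = (-0.9994, +0.0346)
n_4 = (-0.0893, -0.9960)
n_5 = (+0.9848, -0.1738)
  (0,1): δ = 146.58°  ·
  (0,2): δ = 100.88°  ·
  (0,3): δ = 29.25°  ✓
  (0,4): δ = 57.61°  ✓
  (0,5): δ = 142.73°  ·
  (1,2): δ = 134.30°  ·
  (1,3): δ = 62.67°  ✓
  (1,4): δ = 24.19°  ✓
  (1,5): δ = 109.31°  ·
  (2,3): δ = 108.37°  ·
  (2,4): δ = 21.51°  ✓
  (2,5): δ = 63.60°  ✓
  (3,4): δ = 93.14°  ·
  (3,5): δ = 8.02°  ✓
  (4,5): δ = 94.88°  ·
antipodal pairs: 7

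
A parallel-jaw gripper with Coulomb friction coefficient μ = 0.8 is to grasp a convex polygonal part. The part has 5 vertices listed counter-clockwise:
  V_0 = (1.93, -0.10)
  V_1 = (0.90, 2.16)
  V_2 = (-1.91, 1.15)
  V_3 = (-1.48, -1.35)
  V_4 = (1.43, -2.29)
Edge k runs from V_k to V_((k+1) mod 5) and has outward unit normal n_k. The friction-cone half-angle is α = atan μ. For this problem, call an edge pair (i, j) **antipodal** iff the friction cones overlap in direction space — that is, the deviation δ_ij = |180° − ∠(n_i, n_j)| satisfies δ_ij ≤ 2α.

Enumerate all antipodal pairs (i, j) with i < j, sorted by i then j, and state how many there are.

α = atan 0.8 = 38.66°;  2α = 77.32°
n_0 = (+0.9100, +0.4147)
n_1 = (-0.3382, +0.9411)
n_2 = (-0.9855, -0.1695)
n_3 = (-0.3074, -0.9516)
n_4 = (+0.9749, -0.2226)
  (0,1): δ = 94.73°  ·
  (0,2): δ = 14.74°  ✓
  (0,3): δ = 47.60°  ✓
  (0,4): δ = 142.64°  ·
  (1,2): δ = 100.01°  ·
  (1,3): δ = 37.67°  ✓
  (1,4): δ = 57.37°  ✓
  (2,3): δ = 117.66°  ·
  (2,4): δ = 22.62°  ✓
  (3,4): δ = 84.96°  ·
antipodal pairs: 5

count = 5; pairs: (0,2), (0,3), (1,3), (1,4), (2,4)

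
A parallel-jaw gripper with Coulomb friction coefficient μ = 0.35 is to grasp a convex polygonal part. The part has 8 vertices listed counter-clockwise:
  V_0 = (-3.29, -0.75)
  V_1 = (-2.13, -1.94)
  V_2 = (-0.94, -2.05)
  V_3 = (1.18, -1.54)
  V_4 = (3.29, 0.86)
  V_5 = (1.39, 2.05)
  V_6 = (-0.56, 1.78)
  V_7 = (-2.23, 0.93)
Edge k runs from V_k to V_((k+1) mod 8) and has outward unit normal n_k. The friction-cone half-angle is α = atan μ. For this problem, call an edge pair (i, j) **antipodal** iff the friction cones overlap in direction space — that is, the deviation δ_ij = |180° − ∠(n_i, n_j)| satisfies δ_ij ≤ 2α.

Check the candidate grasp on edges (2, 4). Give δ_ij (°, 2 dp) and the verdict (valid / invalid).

α = atan 0.35 = 19.29°;  2α = 38.58°
edge 2: e_2 = (+2.12, +0.51);  n_2 = (+0.2339, -0.9723)
edge 4: e_4 = (-1.90, +1.19);  n_4 = (+0.5308, +0.8475)
∠(n_2, n_4) = 134.41°
δ = |180° − 134.41°| = 45.59°
45.59° > 2α = 38.58°  →  invalid

δ = 45.59°, invalid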